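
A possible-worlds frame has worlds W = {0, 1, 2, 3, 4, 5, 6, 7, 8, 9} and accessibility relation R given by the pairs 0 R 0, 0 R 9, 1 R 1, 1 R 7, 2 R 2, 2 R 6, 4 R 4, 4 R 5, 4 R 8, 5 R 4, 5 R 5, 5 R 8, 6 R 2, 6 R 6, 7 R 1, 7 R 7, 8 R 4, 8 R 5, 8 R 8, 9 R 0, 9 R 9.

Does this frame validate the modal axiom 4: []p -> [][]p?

Yes

Axiom 4 corresponds to the accessibility relation being transitive.
Transitive: yes — every two-step R-path is closed by a direct edge.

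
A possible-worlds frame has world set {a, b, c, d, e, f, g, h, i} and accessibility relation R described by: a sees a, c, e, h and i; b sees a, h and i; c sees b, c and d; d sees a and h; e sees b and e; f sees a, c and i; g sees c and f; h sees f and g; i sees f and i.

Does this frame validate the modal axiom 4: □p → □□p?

No

The schema 4 characterises exactly the transitive frames.
Transitive: no — a R c and c R b, but not a R b.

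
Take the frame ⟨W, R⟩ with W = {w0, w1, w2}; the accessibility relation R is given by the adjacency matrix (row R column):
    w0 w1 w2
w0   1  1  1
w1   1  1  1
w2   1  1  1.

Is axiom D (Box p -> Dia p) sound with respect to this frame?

Yes

By correspondence theory, D is valid on a frame iff R is serial.
Serial: yes — every world has a successor (e.g. w0 R w0).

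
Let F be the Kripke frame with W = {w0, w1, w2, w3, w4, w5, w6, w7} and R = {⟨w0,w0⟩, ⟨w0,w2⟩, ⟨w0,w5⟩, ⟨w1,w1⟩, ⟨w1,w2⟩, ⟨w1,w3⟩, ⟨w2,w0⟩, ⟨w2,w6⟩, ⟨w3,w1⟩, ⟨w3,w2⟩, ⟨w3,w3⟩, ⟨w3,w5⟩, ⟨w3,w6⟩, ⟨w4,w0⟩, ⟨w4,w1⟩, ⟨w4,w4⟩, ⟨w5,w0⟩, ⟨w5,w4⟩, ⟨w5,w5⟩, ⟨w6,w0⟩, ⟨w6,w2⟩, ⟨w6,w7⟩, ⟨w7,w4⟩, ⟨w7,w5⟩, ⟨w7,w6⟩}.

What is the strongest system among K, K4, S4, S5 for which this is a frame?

K

Transitive (axiom 4): no — w0 R w2 and w2 R w6, but not w0 R w6.
Reflexive (axiom T): no — w2 is not related to itself.
Euclidean (axiom 5): no — w0 R w2 and w0 R w5, but not w2 R w5.
So F validates K; K4 would additionally require R to be transitive. The strongest is K.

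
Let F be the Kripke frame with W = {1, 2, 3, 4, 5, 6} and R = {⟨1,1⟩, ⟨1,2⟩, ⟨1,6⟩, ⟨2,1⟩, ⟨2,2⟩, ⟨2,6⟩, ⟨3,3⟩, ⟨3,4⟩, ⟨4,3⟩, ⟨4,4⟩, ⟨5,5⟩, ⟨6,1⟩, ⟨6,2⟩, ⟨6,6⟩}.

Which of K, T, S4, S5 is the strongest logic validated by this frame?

Reflexive (axiom T): yes — every world is R-related to itself.
Transitive (axiom 4): yes — every two-step R-path is closed by a direct edge.
Euclidean (axiom 5): yes — any two successors of a common world are R-related.
So F validates K, T, S4, S5. The strongest is S5.

S5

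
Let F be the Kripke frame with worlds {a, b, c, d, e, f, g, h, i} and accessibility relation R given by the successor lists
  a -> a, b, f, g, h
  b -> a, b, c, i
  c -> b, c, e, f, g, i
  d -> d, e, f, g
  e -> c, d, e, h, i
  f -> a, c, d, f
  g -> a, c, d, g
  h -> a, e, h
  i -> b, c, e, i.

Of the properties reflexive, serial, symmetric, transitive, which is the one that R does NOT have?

Reflexive: yes — every world is R-related to itself.
Serial: yes — every world has a successor (e.g. a R a).
Symmetric: yes — every pair in R has its reverse in R.
Transitive: no — a R b and b R c, but not a R c.
Only transitive fails.

transitive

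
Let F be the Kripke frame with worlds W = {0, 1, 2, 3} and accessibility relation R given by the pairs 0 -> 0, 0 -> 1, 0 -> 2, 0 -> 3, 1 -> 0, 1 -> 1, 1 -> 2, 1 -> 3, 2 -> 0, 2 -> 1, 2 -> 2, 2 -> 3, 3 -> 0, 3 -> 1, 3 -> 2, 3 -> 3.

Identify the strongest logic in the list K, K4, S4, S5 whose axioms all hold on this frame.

Transitive (axiom 4): yes — every two-step R-path is closed by a direct edge.
Reflexive (axiom T): yes — every world is R-related to itself.
Euclidean (axiom 5): yes — any two successors of a common world are R-related.
So F validates K, K4, S4, S5. The strongest is S5.

S5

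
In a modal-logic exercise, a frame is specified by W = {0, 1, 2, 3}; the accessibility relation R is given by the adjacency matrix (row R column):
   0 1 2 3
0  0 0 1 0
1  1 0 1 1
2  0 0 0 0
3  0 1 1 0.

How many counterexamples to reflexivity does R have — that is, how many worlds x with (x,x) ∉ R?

Enumerating: 0, 1, 2, 3.

4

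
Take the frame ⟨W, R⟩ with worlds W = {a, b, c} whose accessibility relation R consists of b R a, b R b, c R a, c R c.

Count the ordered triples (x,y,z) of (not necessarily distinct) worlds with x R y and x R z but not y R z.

Enumerating: (b,a,a), (b,a,b), (c,a,a), (c,a,c).

4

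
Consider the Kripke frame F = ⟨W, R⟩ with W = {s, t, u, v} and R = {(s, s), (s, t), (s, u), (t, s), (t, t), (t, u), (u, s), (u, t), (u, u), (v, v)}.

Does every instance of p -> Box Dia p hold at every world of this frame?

Yes

By correspondence theory, B is valid on a frame iff R is symmetric.
Symmetric: yes — every pair in R has its reverse in R.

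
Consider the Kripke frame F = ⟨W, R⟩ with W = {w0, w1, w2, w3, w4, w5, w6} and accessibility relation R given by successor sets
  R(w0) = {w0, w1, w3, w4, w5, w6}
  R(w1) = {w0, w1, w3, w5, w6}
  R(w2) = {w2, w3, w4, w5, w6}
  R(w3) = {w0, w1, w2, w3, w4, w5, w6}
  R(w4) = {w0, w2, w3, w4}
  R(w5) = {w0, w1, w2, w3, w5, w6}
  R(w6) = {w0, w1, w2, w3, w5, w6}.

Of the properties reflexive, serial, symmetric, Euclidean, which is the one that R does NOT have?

Euclidean

Reflexive: yes — every world is R-related to itself.
Serial: yes — every world has a successor (e.g. w0 R w0).
Symmetric: yes — every pair in R has its reverse in R.
Euclidean: no — w0 R w1 and w0 R w4, but not w1 R w4.
Only Euclidean fails.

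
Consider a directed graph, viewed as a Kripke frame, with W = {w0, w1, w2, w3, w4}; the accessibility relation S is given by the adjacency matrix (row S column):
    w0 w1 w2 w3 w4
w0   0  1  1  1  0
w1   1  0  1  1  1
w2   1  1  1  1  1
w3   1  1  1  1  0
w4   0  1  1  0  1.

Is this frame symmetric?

Symmetric: yes — every pair in S has its reverse in S.

Yes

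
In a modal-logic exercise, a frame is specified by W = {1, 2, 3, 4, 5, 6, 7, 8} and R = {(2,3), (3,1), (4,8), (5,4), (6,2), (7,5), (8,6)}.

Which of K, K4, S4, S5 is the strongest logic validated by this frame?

K

Transitive (axiom 4): no — 2 R 3 and 3 R 1, but not 2 R 1.
Reflexive (axiom T): no — 1 is not related to itself.
Euclidean (axiom 5): no — 2 R 3 and 2 R 3, but not 3 R 3.
So F validates K; K4 would additionally require R to be transitive. The strongest is K.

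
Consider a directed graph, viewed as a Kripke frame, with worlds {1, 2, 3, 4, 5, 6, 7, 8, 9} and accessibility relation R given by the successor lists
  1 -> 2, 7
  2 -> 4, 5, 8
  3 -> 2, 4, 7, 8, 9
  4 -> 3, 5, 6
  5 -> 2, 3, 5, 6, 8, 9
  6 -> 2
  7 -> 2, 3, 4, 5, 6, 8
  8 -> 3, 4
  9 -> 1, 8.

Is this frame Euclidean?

No

Euclidean: no — 1 R 2 and 1 R 7, but not 2 R 7.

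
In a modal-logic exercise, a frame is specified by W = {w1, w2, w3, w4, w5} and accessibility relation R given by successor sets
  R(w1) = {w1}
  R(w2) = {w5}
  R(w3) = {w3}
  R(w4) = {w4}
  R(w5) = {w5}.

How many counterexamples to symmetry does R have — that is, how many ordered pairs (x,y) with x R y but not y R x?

Enumerating: (w2,w5).

1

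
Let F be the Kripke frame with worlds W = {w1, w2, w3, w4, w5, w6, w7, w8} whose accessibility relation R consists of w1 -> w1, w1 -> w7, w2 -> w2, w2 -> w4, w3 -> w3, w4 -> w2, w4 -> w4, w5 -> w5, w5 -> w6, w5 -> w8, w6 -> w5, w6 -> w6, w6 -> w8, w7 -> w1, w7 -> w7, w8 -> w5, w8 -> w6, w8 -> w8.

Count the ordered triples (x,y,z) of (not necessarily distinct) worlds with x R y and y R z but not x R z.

R is transitive; there are no such tuples.

0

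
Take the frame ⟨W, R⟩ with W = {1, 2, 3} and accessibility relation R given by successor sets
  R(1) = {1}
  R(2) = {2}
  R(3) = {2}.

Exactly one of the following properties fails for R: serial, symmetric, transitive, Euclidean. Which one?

symmetric

Serial: yes — every world has a successor (e.g. 1 R 1).
Symmetric: no — 3 R 2 but not 2 R 3.
Transitive: yes — every two-step R-path is closed by a direct edge.
Euclidean: yes — any two successors of a common world are R-related.
Only symmetric fails.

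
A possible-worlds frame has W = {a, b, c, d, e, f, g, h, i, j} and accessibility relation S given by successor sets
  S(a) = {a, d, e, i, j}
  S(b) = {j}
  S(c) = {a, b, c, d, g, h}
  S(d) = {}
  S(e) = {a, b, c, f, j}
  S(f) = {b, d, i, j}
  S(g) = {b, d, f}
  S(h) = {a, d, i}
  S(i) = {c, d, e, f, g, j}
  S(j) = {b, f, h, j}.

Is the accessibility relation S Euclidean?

No

Euclidean: no — a S d and a S e, but not d S e.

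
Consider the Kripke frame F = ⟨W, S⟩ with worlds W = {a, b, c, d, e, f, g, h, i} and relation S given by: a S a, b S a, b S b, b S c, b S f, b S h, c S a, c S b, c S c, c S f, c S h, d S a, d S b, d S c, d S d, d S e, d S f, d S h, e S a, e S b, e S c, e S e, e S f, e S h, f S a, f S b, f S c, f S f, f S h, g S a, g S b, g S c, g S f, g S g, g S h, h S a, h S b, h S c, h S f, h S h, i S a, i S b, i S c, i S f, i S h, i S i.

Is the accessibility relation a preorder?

Yes

Reflexive: yes — every world is S-related to itself.
Transitive: yes — every two-step S-path is closed by a direct edge.
So S is a preorder.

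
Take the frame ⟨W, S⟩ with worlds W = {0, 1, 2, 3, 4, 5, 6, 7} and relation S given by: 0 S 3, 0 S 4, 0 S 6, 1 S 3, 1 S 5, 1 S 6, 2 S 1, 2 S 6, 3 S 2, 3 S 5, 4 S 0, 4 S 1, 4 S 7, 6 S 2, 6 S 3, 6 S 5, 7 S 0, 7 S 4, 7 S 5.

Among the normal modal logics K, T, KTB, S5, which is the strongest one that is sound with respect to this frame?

K

Reflexive (axiom T): no — 0 is not related to itself.
Symmetric (axiom B): no — 0 S 3 but not 3 S 0.
Euclidean (axiom 5): no — 0 S 3 and 0 S 4, but not 3 S 4.
So F validates K; T would additionally require S to be reflexive. The strongest is K.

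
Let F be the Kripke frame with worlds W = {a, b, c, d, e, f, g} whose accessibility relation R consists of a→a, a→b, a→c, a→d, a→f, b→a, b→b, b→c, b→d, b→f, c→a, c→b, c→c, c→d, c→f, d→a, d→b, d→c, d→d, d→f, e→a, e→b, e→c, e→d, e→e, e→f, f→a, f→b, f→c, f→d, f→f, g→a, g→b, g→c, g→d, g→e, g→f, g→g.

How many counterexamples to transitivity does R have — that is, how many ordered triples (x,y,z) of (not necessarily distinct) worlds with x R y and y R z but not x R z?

R is transitive; there are no such tuples.

0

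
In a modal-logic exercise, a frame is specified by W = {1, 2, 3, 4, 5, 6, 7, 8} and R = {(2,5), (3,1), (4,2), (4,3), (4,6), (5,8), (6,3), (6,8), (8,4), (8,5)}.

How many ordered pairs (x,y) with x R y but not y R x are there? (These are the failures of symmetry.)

Enumerating: (2,5), (3,1), (4,2), (4,3), (4,6), (6,3), (6,8), (8,4).

8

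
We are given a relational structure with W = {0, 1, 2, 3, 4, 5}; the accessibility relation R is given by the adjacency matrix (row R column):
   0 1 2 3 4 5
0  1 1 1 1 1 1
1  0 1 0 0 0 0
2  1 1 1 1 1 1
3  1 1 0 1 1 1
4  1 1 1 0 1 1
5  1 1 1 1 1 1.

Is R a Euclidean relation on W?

No

Euclidean: no — 0 R 1 and 0 R 2, but not 1 R 2.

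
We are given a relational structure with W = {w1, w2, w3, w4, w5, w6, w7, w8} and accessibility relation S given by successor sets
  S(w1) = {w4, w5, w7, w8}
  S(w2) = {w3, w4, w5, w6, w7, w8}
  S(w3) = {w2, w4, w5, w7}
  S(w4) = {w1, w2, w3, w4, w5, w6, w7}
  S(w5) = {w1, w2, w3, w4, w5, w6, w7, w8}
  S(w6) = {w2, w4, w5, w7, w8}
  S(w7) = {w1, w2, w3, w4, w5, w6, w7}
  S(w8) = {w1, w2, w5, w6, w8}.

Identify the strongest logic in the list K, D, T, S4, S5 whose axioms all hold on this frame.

Serial (axiom D): yes — every world has a successor (e.g. w1 S w4).
Reflexive (axiom T): no — w1 is not related to itself.
Transitive (axiom 4): no — w1 S w4 and w4 S w2, but not w1 S w2.
Euclidean (axiom 5): no — w1 S w4 and w1 S w8, but not w4 S w8.
So F validates K, D; T would additionally require S to be reflexive. The strongest is D.

D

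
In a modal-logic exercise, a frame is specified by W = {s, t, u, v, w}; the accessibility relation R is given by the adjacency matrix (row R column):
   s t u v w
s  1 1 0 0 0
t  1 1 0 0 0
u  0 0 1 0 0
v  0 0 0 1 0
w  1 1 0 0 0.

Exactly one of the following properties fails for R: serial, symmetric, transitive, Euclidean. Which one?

symmetric

Serial: yes — every world has a successor (e.g. s R s).
Symmetric: no — w R s but not s R w.
Transitive: yes — every two-step R-path is closed by a direct edge.
Euclidean: yes — any two successors of a common world are R-related.
Only symmetric fails.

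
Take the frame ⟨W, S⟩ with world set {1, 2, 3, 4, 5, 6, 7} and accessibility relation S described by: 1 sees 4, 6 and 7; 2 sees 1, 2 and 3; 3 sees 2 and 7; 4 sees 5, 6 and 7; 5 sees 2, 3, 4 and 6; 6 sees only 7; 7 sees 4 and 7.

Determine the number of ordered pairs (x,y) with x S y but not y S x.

Enumerating: (1,4), (1,6), (1,7), (2,1), (3,7), (4,6), (5,2), (5,3), (5,6), (6,7).

10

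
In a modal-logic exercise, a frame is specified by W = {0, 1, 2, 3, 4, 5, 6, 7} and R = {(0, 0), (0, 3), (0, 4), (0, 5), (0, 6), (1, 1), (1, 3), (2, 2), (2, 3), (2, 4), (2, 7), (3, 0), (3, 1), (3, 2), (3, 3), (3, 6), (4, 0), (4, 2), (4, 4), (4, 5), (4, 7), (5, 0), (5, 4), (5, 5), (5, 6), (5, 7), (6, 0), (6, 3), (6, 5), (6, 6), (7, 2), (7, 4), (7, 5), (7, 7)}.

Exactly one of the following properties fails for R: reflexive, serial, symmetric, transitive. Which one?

Reflexive: yes — every world is R-related to itself.
Serial: yes — every world has a successor (e.g. 0 R 0).
Symmetric: yes — every pair in R has its reverse in R.
Transitive: no — 0 R 3 and 3 R 1, but not 0 R 1.
Only transitive fails.

transitive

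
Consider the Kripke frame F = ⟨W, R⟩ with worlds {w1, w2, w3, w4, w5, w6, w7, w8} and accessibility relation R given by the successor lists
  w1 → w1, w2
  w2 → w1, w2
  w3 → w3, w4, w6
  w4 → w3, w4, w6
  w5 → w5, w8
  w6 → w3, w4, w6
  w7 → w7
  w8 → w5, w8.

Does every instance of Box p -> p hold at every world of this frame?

Axiom T corresponds to the accessibility relation being reflexive.
Reflexive: yes — every world is R-related to itself.

Yes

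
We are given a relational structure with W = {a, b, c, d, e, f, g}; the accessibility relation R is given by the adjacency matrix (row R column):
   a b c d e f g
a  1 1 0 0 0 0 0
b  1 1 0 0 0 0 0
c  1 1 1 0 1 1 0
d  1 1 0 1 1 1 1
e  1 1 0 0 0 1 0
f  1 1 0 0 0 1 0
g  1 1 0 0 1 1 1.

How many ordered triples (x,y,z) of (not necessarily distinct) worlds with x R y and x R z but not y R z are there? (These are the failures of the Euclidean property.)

Enumerating: (c,a,c), (c,a,e), (c,a,f), (c,b,c), (c,b,e), (c,b,f), (c,e,c), (c,e,e), (c,f,c), (c,f,e), (d,a,d), (d,a,e), … and 27 more.
Total: 39.

39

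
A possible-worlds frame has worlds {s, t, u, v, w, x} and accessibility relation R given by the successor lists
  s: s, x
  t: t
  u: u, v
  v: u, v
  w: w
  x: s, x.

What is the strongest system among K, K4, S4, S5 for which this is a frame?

S5

Transitive (axiom 4): yes — every two-step R-path is closed by a direct edge.
Reflexive (axiom T): yes — every world is R-related to itself.
Euclidean (axiom 5): yes — any two successors of a common world are R-related.
So F validates K, K4, S4, S5. The strongest is S5.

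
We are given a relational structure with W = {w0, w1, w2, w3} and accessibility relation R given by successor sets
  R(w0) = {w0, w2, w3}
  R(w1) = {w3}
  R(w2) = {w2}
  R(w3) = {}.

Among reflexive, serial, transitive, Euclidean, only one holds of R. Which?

transitive

Reflexive: no — w1 is not related to itself.
Serial: no — w3 has no R-successor.
Transitive: yes — every two-step R-path is closed by a direct edge.
Euclidean: no — w0 R w2 and w0 R w3, but not w2 R w3.
Only transitive holds.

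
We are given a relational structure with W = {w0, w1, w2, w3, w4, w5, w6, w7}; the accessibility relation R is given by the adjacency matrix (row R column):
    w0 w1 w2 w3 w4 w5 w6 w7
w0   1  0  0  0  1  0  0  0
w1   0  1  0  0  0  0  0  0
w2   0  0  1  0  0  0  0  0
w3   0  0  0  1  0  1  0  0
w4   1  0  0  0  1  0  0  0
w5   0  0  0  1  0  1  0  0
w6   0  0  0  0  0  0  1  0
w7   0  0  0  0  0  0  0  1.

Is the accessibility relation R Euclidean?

Yes

Euclidean: yes — any two successors of a common world are R-related.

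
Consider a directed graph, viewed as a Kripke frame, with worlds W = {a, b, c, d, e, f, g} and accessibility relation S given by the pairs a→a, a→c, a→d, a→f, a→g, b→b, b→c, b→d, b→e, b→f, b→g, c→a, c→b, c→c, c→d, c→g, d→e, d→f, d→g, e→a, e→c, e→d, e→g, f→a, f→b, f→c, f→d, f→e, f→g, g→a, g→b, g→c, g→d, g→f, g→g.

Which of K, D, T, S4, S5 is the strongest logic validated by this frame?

Serial (axiom D): yes — every world has a successor (e.g. a S a).
Reflexive (axiom T): no — d is not related to itself.
Transitive (axiom 4): no — a S c and c S b, but not a S b.
Euclidean (axiom 5): no — a S c and a S f, but not c S f.
So F validates K, D; T would additionally require S to be reflexive. The strongest is D.

D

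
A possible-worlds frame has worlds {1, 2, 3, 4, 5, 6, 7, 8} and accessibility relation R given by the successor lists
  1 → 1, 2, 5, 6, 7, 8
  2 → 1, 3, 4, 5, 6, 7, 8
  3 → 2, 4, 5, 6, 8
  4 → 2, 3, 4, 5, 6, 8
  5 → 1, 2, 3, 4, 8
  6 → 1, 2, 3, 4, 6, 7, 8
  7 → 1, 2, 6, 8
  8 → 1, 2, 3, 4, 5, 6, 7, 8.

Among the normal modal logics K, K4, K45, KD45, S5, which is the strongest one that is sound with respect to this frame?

Transitive (axiom 4): no — 1 R 2 and 2 R 3, but not 1 R 3.
Euclidean (axiom 5): no — 1 R 5 and 1 R 6, but not 5 R 6.
Serial (axiom D): yes — every world has a successor (e.g. 1 R 1).
Reflexive (axiom T): no — 2 is not related to itself.
So F validates K; K4 would additionally require R to be transitive. The strongest is K.

K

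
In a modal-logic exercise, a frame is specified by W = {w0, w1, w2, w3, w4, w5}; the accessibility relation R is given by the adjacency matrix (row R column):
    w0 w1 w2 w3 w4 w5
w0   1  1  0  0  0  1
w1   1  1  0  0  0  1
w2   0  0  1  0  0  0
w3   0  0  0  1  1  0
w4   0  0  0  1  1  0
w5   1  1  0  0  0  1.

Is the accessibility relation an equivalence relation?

Yes

Reflexive: yes — every world is R-related to itself.
Symmetric: yes — every pair in R has its reverse in R.
Transitive: yes — every two-step R-path is closed by a direct edge.
So R is an equivalence relation.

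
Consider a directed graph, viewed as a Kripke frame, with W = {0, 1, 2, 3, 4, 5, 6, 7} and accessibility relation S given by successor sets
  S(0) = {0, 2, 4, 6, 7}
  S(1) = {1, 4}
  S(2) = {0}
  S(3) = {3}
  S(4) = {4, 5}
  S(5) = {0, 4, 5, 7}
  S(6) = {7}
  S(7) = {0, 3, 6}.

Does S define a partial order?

No

Reflexive: no — 2 is not related to itself.
Transitive: no — 0 S 4 and 4 S 5, but not 0 S 5.
Antisymmetric: no — 0 S 2 and 2 S 0 with 0 ≠ 2.
So S is not a partial order.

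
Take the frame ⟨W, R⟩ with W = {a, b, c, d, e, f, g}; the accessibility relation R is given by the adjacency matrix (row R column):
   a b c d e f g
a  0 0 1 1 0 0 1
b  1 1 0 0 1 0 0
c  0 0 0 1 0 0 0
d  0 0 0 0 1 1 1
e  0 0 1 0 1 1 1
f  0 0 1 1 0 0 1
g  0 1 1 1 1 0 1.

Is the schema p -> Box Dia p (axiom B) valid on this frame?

Axiom B corresponds to the accessibility relation being symmetric.
Symmetric: no — a R c but not c R a.

No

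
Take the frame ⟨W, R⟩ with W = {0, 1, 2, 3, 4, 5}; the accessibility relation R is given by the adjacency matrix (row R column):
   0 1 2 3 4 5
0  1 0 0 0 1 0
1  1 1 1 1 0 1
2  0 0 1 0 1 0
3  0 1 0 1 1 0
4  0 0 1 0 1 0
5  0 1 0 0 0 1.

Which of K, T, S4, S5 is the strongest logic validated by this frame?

T

Reflexive (axiom T): yes — every world is R-related to itself.
Transitive (axiom 4): no — 0 R 4 and 4 R 2, but not 0 R 2.
Euclidean (axiom 5): no — 1 R 0 and 1 R 2, but not 0 R 2.
So F validates K, T; S4 would additionally require R to be transitive. The strongest is T.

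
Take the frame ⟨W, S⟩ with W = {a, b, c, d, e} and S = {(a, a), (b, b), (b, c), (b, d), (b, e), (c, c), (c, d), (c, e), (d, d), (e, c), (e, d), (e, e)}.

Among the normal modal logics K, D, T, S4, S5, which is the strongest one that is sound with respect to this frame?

S4

Serial (axiom D): yes — every world has a successor (e.g. a S a).
Reflexive (axiom T): yes — every world is S-related to itself.
Transitive (axiom 4): yes — every two-step S-path is closed by a direct edge.
Euclidean (axiom 5): no — b S d and b S c, but not d S c.
So F validates K, D, T, S4; S5 would additionally require S to be Euclidean. The strongest is S4.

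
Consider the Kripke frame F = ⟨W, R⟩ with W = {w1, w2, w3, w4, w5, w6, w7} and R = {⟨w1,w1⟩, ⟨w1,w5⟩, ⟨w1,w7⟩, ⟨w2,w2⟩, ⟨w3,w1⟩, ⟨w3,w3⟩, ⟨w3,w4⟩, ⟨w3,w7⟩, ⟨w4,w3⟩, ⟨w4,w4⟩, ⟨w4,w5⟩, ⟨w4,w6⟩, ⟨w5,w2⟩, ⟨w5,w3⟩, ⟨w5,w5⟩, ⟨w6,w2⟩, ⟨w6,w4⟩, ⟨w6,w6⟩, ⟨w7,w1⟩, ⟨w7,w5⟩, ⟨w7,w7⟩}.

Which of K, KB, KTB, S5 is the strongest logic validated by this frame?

Symmetric (axiom B): no — w1 R w5 but not w5 R w1.
Reflexive (axiom T): yes — every world is R-related to itself.
Euclidean (axiom 5): no — w1 R w5 and w1 R w7, but not w5 R w7.
So F validates K; KB would additionally require R to be symmetric. The strongest is K.

K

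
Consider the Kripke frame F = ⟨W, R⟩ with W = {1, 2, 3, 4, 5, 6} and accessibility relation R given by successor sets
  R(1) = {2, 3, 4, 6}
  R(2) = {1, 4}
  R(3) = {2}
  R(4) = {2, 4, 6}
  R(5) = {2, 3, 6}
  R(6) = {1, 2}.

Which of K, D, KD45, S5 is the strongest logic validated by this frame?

Serial (axiom D): yes — every world has a successor (e.g. 1 R 2).
Euclidean (axiom 5): no — 1 R 2 and 1 R 3, but not 2 R 3.
Transitive (axiom 4): no — 2 R 1 and 1 R 3, but not 2 R 3.
Reflexive (axiom T): no — 1 is not related to itself.
So F validates K, D; KD45 would additionally require R to be Euclidean and transitive. The strongest is D.

D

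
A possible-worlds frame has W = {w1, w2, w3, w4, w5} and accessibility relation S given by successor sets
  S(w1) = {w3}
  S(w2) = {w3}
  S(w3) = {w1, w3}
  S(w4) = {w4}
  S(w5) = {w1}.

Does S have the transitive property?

Transitive: no — w2 S w3 and w3 S w1, but not w2 S w1.

No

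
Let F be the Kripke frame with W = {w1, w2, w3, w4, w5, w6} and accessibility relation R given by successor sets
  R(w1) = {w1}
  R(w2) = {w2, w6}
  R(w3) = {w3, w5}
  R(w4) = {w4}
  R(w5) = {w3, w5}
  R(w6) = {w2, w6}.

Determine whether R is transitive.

Yes

Transitive: yes — every two-step R-path is closed by a direct edge.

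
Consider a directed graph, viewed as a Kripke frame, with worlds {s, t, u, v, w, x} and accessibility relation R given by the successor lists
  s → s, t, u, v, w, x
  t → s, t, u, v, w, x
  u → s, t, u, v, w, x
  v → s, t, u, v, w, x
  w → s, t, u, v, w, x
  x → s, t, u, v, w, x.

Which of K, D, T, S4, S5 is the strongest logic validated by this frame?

S5

Serial (axiom D): yes — every world has a successor (e.g. s R s).
Reflexive (axiom T): yes — every world is R-related to itself.
Transitive (axiom 4): yes — every two-step R-path is closed by a direct edge.
Euclidean (axiom 5): yes — any two successors of a common world are R-related.
So F validates K, D, T, S4, S5. The strongest is S5.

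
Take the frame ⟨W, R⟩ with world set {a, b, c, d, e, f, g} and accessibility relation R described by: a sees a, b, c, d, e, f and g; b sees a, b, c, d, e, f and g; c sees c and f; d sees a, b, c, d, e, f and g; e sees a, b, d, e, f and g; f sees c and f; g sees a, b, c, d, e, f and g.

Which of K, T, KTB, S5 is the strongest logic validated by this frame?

T

Reflexive (axiom T): yes — every world is R-related to itself.
Symmetric (axiom B): no — a R c but not c R a.
Euclidean (axiom 5): no — a R c and a R b, but not c R b.
So F validates K, T; KTB would additionally require R to be symmetric. The strongest is T.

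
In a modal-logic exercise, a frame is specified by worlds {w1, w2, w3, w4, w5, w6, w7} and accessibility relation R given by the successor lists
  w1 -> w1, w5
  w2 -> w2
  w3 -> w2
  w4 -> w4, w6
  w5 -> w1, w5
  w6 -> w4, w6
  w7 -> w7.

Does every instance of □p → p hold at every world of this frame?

Axiom T corresponds to the accessibility relation being reflexive.
Reflexive: no — w3 is not related to itself.

No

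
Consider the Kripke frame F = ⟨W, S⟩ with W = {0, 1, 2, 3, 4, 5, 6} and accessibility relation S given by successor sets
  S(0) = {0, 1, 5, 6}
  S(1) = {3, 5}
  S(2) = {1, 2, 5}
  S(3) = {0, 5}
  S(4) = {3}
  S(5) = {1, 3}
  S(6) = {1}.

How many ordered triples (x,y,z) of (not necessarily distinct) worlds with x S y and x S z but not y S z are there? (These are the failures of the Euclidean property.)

Enumerating: (0,1,0), (0,1,1), (0,1,6), (0,5,0), (0,5,5), (0,5,6), (0,6,0), (0,6,5), (0,6,6), (1,3,3), (1,5,5), (2,1,1), … and 10 more.
Total: 22.

22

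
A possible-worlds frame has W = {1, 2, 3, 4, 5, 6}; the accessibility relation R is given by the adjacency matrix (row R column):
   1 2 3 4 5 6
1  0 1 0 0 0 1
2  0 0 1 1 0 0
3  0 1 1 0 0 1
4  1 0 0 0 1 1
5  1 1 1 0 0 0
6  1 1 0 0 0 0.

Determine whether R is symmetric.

Symmetric: no — 1 R 2 but not 2 R 1.

No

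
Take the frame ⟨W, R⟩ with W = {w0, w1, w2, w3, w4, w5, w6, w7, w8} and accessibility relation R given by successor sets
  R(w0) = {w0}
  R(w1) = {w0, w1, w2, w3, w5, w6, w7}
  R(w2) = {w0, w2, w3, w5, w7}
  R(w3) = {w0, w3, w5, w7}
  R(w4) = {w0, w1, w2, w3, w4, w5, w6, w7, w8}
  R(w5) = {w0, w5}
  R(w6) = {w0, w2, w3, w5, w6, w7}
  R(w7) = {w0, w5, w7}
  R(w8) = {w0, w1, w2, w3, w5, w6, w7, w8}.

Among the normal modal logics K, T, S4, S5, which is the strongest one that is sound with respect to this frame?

S4

Reflexive (axiom T): yes — every world is R-related to itself.
Transitive (axiom 4): yes — every two-step R-path is closed by a direct edge.
Euclidean (axiom 5): no — w1 R w0 and w1 R w2, but not w0 R w2.
So F validates K, T, S4; S5 would additionally require R to be Euclidean. The strongest is S4.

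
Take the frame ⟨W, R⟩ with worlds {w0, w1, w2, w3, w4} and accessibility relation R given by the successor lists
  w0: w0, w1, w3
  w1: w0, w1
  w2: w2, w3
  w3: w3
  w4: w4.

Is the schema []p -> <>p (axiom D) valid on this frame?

The schema D characterises exactly the serial frames.
Serial: yes — every world has a successor (e.g. w0 R w0).

Yes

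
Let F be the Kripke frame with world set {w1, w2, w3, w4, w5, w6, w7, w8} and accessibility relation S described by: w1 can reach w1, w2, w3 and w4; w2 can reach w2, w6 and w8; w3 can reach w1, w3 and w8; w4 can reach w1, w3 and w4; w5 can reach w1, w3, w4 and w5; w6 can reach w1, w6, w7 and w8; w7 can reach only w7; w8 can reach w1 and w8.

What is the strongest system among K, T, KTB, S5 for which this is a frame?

Reflexive (axiom T): yes — every world is S-related to itself.
Symmetric (axiom B): no — w1 S w2 but not w2 S w1.
Euclidean (axiom 5): no — w1 S w2 and w1 S w3, but not w2 S w3.
So F validates K, T; KTB would additionally require S to be symmetric. The strongest is T.

T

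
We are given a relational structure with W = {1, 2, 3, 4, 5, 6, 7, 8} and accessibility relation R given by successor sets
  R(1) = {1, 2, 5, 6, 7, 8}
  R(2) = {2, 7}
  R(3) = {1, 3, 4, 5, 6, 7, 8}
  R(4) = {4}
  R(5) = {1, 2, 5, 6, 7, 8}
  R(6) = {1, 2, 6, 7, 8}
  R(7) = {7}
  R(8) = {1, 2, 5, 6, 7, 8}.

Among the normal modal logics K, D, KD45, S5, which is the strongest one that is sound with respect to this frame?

D

Serial (axiom D): yes — every world has a successor (e.g. 1 R 1).
Euclidean (axiom 5): no — 1 R 2 and 1 R 5, but not 2 R 5.
Transitive (axiom 4): no — 3 R 1 and 1 R 2, but not 3 R 2.
Reflexive (axiom T): yes — every world is R-related to itself.
So F validates K, D; KD45 would additionally require R to be Euclidean and transitive. The strongest is D.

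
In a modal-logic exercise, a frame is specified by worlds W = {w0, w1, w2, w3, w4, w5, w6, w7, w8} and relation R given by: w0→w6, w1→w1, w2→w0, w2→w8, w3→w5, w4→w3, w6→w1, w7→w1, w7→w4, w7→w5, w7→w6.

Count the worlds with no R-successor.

Enumerating: w5, w8.

2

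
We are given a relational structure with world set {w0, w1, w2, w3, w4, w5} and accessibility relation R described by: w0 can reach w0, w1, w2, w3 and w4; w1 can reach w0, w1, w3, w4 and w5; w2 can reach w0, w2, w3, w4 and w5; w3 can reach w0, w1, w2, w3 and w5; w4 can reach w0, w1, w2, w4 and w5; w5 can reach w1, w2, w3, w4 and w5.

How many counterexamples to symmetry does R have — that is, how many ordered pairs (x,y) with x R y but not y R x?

R is symmetric; there are no such tuples.

0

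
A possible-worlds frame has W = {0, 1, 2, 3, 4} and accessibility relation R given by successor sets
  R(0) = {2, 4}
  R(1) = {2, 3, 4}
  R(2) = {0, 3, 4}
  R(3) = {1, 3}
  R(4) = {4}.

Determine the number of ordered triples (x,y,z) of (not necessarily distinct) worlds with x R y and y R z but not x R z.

8

Enumerating: (0,2,0), (0,2,3), (1,2,0), (1,3,1), (2,0,2), (2,3,1), (3,1,2), (3,1,4).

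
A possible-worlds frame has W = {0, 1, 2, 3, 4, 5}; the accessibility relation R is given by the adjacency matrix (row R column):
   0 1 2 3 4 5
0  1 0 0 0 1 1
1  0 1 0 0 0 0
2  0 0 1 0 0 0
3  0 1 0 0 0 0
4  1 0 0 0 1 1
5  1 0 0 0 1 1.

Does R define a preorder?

Reflexive: no — 3 is not related to itself.
Transitive: yes — every two-step R-path is closed by a direct edge.
So R is not a preorder.

No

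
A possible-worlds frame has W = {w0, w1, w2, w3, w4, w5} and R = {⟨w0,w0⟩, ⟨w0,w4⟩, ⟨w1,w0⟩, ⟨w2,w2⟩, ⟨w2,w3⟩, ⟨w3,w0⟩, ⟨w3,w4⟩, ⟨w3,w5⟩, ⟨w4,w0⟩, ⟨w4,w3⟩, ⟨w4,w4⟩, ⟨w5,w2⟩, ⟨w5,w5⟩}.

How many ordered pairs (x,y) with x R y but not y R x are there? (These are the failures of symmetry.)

Enumerating: (w1,w0), (w2,w3), (w3,w0), (w3,w5), (w5,w2).

5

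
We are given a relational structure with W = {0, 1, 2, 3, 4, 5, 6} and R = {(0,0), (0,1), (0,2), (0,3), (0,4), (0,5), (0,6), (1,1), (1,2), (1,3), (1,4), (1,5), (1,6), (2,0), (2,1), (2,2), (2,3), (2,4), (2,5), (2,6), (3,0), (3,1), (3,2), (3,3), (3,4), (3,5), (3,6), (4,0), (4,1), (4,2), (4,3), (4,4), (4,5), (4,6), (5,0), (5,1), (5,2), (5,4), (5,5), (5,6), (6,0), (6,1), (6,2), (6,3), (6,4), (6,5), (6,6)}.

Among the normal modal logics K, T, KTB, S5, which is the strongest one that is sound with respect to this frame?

T

Reflexive (axiom T): yes — every world is R-related to itself.
Symmetric (axiom B): no — 0 R 1 but not 1 R 0.
Euclidean (axiom 5): no — 0 R 5 and 0 R 3, but not 5 R 3.
So F validates K, T; KTB would additionally require R to be symmetric. The strongest is T.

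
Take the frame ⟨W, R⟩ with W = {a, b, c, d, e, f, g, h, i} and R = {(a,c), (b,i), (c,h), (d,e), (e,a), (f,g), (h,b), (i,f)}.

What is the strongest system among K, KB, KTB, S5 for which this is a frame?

Symmetric (axiom B): no — a R c but not c R a.
Reflexive (axiom T): no — a is not related to itself.
Euclidean (axiom 5): no — a R c and a R c, but not c R c.
So F validates K; KB would additionally require R to be symmetric. The strongest is K.

K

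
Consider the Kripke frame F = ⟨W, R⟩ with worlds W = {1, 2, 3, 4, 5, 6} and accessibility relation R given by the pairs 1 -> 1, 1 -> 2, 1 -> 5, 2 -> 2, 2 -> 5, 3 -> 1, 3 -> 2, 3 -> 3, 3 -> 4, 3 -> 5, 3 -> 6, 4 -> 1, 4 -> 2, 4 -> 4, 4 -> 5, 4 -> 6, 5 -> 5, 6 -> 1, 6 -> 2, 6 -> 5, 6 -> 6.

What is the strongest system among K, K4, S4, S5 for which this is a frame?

Transitive (axiom 4): yes — every two-step R-path is closed by a direct edge.
Reflexive (axiom T): yes — every world is R-related to itself.
Euclidean (axiom 5): no — 1 R 5 and 1 R 2, but not 5 R 2.
So F validates K, K4, S4; S5 would additionally require R to be Euclidean. The strongest is S4.

S4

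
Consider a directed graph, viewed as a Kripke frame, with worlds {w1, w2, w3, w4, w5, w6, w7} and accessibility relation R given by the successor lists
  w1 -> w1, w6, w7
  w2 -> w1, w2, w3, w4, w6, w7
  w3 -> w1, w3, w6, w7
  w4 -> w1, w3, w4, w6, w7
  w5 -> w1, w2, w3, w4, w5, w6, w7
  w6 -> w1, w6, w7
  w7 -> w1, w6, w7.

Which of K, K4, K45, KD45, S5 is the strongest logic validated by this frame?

K4

Transitive (axiom 4): yes — every two-step R-path is closed by a direct edge.
Euclidean (axiom 5): no — w2 R w1 and w2 R w3, but not w1 R w3.
Serial (axiom D): yes — every world has a successor (e.g. w1 R w1).
Reflexive (axiom T): yes — every world is R-related to itself.
So F validates K, K4; K45 would additionally require R to be Euclidean. The strongest is K4.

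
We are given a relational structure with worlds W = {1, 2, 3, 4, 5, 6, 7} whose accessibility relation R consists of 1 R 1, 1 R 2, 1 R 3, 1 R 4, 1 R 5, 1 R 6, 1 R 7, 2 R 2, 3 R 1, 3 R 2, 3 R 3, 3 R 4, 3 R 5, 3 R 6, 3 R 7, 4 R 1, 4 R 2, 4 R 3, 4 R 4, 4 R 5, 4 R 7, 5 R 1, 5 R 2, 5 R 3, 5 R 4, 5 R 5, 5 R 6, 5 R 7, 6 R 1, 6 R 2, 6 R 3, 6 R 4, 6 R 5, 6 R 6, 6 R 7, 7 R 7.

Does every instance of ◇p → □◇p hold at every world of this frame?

By correspondence theory, 5 is valid on a frame iff R is Euclidean.
Euclidean: no — 1 R 2 and 1 R 3, but not 2 R 3.

No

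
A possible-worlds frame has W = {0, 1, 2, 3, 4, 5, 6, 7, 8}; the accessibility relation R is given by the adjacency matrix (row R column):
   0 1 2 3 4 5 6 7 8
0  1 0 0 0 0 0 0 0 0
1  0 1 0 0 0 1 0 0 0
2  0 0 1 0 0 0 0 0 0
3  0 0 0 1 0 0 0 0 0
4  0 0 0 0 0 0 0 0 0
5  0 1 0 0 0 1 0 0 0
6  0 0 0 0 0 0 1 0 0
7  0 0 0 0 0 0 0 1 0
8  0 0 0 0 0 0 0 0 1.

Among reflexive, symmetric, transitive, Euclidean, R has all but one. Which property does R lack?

Reflexive: no — 4 is not related to itself.
Symmetric: yes — every pair in R has its reverse in R.
Transitive: yes — every two-step R-path is closed by a direct edge.
Euclidean: yes — any two successors of a common world are R-related.
Only reflexive fails.

reflexive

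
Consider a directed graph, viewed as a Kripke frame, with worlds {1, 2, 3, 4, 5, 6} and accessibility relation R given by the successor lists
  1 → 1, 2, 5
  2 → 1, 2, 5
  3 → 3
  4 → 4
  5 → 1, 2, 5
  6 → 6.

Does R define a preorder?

Yes

Reflexive: yes — every world is R-related to itself.
Transitive: yes — every two-step R-path is closed by a direct edge.
So R is a preorder.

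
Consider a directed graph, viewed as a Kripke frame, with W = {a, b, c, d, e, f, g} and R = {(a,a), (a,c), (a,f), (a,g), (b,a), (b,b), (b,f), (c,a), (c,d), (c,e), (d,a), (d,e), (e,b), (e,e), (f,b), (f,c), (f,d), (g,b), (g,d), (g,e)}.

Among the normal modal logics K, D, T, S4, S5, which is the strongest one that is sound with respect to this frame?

D

Serial (axiom D): yes — every world has a successor (e.g. a R a).
Reflexive (axiom T): no — c is not related to itself.
Transitive (axiom 4): no — a R c and c R d, but not a R d.
Euclidean (axiom 5): no — a R c and a R f, but not c R f.
So F validates K, D; T would additionally require R to be reflexive. The strongest is D.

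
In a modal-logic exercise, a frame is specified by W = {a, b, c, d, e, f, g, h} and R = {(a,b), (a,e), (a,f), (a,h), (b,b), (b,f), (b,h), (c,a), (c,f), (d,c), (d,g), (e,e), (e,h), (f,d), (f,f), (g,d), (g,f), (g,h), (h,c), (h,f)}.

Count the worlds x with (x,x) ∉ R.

Enumerating: a, c, d, g, h.

5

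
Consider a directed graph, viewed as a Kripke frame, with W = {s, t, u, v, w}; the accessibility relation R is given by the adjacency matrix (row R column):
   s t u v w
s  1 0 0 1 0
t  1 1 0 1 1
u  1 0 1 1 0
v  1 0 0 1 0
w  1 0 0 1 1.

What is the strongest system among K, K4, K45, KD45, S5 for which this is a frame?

Transitive (axiom 4): yes — every two-step R-path is closed by a direct edge.
Euclidean (axiom 5): no — t R s and t R w, but not s R w.
Serial (axiom D): yes — every world has a successor (e.g. s R s).
Reflexive (axiom T): yes — every world is R-related to itself.
So F validates K, K4; K45 would additionally require R to be Euclidean. The strongest is K4.

K4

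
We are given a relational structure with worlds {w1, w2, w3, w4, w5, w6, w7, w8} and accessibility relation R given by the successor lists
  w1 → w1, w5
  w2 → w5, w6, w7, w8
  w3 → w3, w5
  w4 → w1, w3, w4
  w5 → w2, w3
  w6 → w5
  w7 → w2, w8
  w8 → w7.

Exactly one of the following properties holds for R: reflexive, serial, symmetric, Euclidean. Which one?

Reflexive: no — w2 is not related to itself.
Serial: yes — every world has a successor (e.g. w1 R w1).
Symmetric: no — w1 R w5 but not w5 R w1.
Euclidean: no — w2 R w5 and w2 R w6, but not w5 R w6.
Only serial holds.

serial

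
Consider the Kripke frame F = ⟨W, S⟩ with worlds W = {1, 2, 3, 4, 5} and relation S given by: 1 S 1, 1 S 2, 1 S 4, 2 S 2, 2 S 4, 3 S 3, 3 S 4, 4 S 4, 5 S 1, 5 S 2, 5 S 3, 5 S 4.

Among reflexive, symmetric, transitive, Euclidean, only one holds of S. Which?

Reflexive: no — 5 is not related to itself.
Symmetric: no — 1 S 2 but not 2 S 1.
Transitive: yes — every two-step S-path is closed by a direct edge.
Euclidean: no — 1 S 4 and 1 S 2, but not 4 S 2.
Only transitive holds.

transitive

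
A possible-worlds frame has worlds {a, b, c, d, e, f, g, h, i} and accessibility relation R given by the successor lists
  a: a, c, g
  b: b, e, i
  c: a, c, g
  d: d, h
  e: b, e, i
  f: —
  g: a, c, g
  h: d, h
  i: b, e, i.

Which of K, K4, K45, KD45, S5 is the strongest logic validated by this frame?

K45

Transitive (axiom 4): yes — every two-step R-path is closed by a direct edge.
Euclidean (axiom 5): yes — any two successors of a common world are R-related.
Serial (axiom D): no — f has no R-successor.
Reflexive (axiom T): no — f is not related to itself.
So F validates K, K4, K45; KD45 would additionally require R to be serial. The strongest is K45.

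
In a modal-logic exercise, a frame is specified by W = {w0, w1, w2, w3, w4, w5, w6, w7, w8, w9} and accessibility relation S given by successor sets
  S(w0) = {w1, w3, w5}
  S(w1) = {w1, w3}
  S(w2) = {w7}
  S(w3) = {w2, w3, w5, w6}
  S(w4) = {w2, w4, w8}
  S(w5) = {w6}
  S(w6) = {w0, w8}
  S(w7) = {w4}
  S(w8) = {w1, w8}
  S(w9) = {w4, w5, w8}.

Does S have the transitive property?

No

Transitive: no — w0 S w3 and w3 S w2, but not w0 S w2.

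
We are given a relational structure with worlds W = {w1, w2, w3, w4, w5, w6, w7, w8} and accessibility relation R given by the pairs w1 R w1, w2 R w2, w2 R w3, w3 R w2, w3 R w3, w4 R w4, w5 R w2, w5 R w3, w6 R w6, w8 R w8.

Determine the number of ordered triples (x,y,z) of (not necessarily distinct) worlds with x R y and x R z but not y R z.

0

R is Euclidean; there are no such tuples.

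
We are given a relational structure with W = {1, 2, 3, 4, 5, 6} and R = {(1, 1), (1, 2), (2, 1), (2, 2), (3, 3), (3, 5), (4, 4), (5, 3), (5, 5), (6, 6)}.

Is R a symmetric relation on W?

Symmetric: yes — every pair in R has its reverse in R.

Yes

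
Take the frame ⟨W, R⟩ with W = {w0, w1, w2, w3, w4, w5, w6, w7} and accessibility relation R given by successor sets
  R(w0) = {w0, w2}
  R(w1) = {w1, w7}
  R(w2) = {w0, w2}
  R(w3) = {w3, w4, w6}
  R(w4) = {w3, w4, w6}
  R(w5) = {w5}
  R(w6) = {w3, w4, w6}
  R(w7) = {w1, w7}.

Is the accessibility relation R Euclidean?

Yes

Euclidean: yes — any two successors of a common world are R-related.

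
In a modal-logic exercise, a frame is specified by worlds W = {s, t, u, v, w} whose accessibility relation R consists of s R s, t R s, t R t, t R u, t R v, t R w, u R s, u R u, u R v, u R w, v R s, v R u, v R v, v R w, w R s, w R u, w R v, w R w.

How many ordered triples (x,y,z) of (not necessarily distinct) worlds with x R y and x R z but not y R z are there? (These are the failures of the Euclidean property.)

16

Enumerating: (t,s,t), (t,s,u), (t,s,v), (t,s,w), (t,u,t), (t,v,t), (t,w,t), (u,s,u), (u,s,v), (u,s,w), (v,s,u), (v,s,v), (v,s,w), (w,s,u), (w,s,v), (w,s,w).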